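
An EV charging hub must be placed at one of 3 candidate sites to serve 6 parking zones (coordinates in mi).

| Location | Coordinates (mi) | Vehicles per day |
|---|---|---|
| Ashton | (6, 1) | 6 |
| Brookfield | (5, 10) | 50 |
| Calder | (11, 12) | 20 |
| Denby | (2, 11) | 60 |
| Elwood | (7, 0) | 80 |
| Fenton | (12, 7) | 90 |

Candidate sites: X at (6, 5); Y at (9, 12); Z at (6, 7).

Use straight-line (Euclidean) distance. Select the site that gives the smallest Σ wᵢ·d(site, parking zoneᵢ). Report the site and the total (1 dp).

Total weighted distance at each candidate:
  X (6, 5): total = 1860.8
  Y (9, 12): total = 2254.3
  Z (6, 7): total = 1780.6
Minimum is at Z with total 1780.6 mi.

Z, total 1780.6 mi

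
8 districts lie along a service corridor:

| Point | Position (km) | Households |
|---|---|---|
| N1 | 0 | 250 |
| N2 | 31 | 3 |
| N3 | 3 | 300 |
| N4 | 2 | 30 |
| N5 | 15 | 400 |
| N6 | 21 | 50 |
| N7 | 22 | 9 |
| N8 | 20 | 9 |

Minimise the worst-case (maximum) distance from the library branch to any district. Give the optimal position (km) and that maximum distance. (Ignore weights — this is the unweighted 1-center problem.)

The 1-center on a line is the midpoint of the two extreme points: leftmost at 0, rightmost at 31.
Optimal location = (0 + 31)/2 = 15.5; maximum distance = (31 − 0)/2 = 15.5.

location 15.5, max distance 15.5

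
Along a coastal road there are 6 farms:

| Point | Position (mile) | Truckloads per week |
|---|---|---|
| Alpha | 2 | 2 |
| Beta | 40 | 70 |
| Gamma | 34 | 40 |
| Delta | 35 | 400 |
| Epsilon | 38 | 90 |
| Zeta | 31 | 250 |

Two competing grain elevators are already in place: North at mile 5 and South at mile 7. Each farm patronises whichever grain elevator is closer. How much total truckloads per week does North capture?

2

The indifferent point is the midpoint (5+7)/2 = 6; farms left of it (closer to North at 5) go to North, those right go to South.
  Alpha at 2 (w=2) → North
  Zeta at 31 (w=250) → South
  Gamma at 34 (w=40) → South
  Delta at 35 (w=400) → South
  Epsilon at 38 (w=90) → South
  Beta at 40 (w=70) → South
North captures 2; South captures 850.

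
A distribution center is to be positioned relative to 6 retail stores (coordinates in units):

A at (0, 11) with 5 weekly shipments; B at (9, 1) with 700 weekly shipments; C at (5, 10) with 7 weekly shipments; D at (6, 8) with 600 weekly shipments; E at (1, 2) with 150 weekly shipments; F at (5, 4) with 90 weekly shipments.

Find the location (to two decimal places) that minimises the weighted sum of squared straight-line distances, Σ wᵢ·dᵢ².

(6.79, 4.05)

The minimiser of Σwᵢ‖p−pᵢ‖² is the weighted centroid p* = (Σwᵢpᵢ)/(Σwᵢ).
Σwᵢ = 1552.
Σwᵢxᵢ = 5·0 + 700·9 + 7·5 + 600·6 + 150·1 + 90·5 = 10535.
Σwᵢyᵢ = 5·11 + 700·1 + 7·10 + 600·8 + 150·2 + 90·4 = 6285.
x* = 10535/1552 = 6.79, y* = 6285/1552 = 4.05.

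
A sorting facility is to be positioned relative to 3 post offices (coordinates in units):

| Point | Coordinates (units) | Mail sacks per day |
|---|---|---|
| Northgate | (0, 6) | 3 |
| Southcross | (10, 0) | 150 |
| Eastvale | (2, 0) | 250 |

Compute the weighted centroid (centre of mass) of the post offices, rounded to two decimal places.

(4.96, 0.04)

The minimiser of Σwᵢ‖p−pᵢ‖² is the weighted centroid p* = (Σwᵢpᵢ)/(Σwᵢ).
Σwᵢ = 403.
Σwᵢxᵢ = 3·0 + 150·10 + 250·2 = 2000.
Σwᵢyᵢ = 3·6 + 150·0 + 250·0 = 18.
x* = 2000/403 = 4.96, y* = 18/403 = 0.04.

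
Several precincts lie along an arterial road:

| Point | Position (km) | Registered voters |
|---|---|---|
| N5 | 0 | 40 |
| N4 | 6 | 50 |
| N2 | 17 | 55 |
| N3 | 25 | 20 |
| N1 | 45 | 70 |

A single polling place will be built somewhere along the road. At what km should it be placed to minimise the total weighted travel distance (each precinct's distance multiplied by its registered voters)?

x = 17

For a sum of weighted absolute distances on a line, the optimum is the weighted median (not the mean). Total weight W = 235; half-weight = 117.5.
Sort by position and accumulate weight:
  km 0 (N5, w=40) → cum 40
  km 6 (N4, w=50) → cum 90
  km 17 (N2, w=55) → cum 145  ≥ 117.5 → median here
  km 25 (N3, w=20) → cum 165
  km 45 (N1, w=70) → cum 235
Optimal location: km 17.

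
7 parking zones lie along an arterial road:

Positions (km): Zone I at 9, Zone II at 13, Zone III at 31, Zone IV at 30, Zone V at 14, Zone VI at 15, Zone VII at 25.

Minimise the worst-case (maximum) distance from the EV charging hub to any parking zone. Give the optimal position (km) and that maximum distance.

The 1-center on a line is the midpoint of the two extreme points: leftmost at 9, rightmost at 31.
Optimal location = (9 + 31)/2 = 20; maximum distance = (31 − 9)/2 = 11.

location 20, max distance 11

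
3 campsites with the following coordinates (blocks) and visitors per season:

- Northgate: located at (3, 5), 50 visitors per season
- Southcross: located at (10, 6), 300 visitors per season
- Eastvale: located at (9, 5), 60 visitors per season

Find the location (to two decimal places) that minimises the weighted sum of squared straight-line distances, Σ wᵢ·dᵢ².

The minimiser of Σwᵢ‖p−pᵢ‖² is the weighted centroid p* = (Σwᵢpᵢ)/(Σwᵢ).
Σwᵢ = 410.
Σwᵢxᵢ = 50·3 + 300·10 + 60·9 = 3690.
Σwᵢyᵢ = 50·5 + 300·6 + 60·5 = 2350.
x* = 3690/410 = 9.00, y* = 2350/410 = 5.73.

(9.00, 5.73)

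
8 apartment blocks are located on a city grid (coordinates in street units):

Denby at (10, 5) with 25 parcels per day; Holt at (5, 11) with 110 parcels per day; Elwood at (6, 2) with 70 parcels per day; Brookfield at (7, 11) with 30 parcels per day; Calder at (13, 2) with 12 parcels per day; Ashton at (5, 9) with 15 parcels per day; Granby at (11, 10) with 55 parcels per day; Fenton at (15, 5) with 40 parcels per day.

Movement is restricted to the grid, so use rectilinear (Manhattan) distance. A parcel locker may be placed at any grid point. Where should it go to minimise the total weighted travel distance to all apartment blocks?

(6, 10)

Manhattan distance separates: Σwᵢ(|x−xᵢ|+|y−yᵢ|) = Σwᵢ|x−xᵢ| + Σwᵢ|y−yᵢ|, so x and y are optimised independently as 1-D weighted medians.
Total weight W = 357; half = 178.5.
x-coordinate, sorted with cumulative weight:
  x=5 (Holt, w=110) cum 110
  x=5 (Ashton, w=15) cum 125
  x=6 (Elwood, w=70) cum 195  ← median
  x=7 (Brookfield, w=30) cum 225
  x=10 (Denby, w=25) cum 250
  x=11 (Granby, w=55) cum 305
  x=13 (Calder, w=12) cum 317
  x=15 (Fenton, w=40) cum 357
⇒ x* = 6
y-coordinate, sorted with cumulative weight:
  y=2 (Elwood, w=70) cum 70
  y=2 (Calder, w=12) cum 82
  y=5 (Denby, w=25) cum 107
  y=5 (Fenton, w=40) cum 147
  y=9 (Ashton, w=15) cum 162
  y=10 (Granby, w=55) cum 217  ← median
  y=11 (Holt, w=110) cum 327
  y=11 (Brookfield, w=30) cum 357
⇒ y* = 10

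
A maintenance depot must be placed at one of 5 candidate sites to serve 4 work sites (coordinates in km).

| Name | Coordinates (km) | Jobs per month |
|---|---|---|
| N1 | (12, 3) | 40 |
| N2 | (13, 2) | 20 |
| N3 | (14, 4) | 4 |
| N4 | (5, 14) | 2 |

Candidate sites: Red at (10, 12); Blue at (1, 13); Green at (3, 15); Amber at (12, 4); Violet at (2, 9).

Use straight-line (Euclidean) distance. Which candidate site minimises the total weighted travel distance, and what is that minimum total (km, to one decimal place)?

Amber, total 117.1 km

Total weighted distance at each candidate:
  Red (10, 12): total = 624.1
  Blue (1, 13): total = 991.7
  Green (3, 15): total = 994.7
  Amber (12, 4): total = 117.1
  Violet (2, 9): total = 790.9
Minimum is at Amber with total 117.1 km.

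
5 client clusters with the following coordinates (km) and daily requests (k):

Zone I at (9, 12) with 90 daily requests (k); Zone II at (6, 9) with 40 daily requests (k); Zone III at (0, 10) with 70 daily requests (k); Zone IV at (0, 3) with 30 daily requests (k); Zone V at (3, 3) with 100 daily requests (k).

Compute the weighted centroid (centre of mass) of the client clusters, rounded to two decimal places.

(4.09, 7.67)

The minimiser of Σwᵢ‖p−pᵢ‖² is the weighted centroid p* = (Σwᵢpᵢ)/(Σwᵢ).
Σwᵢ = 330.
Σwᵢxᵢ = 90·9 + 40·6 + 70·0 + 30·0 + 100·3 = 1350.
Σwᵢyᵢ = 90·12 + 40·9 + 70·10 + 30·3 + 100·3 = 2530.
x* = 1350/330 = 4.09, y* = 2530/330 = 7.67.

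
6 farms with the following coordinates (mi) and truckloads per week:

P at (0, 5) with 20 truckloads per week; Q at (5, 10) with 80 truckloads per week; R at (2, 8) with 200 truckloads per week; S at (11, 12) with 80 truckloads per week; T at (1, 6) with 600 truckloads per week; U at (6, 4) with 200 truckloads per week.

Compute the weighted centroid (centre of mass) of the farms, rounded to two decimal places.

The minimiser of Σwᵢ‖p−pᵢ‖² is the weighted centroid p* = (Σwᵢpᵢ)/(Σwᵢ).
Σwᵢ = 1180.
Σwᵢxᵢ = 20·0 + 80·5 + 200·2 + 80·11 + 600·1 + 200·6 = 3480.
Σwᵢyᵢ = 20·5 + 80·10 + 200·8 + 80·12 + 600·6 + 200·4 = 7860.
x* = 3480/1180 = 2.95, y* = 7860/1180 = 6.66.

(2.95, 6.66)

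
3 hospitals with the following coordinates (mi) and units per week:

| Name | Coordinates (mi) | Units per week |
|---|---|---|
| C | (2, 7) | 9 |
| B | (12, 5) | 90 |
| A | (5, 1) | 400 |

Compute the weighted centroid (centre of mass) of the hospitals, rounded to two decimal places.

(6.21, 1.83)

The minimiser of Σwᵢ‖p−pᵢ‖² is the weighted centroid p* = (Σwᵢpᵢ)/(Σwᵢ).
Σwᵢ = 499.
Σwᵢxᵢ = 9·2 + 90·12 + 400·5 = 3098.
Σwᵢyᵢ = 9·7 + 90·5 + 400·1 = 913.
x* = 3098/499 = 6.21, y* = 913/499 = 1.83.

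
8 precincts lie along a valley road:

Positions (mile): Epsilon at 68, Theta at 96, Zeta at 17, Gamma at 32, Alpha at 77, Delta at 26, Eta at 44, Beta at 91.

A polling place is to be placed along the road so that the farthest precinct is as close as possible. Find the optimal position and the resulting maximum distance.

location 56.5, max distance 39.5

The 1-center on a line is the midpoint of the two extreme points: leftmost at 17, rightmost at 96.
Optimal location = (17 + 96)/2 = 56.5; maximum distance = (96 − 17)/2 = 39.5.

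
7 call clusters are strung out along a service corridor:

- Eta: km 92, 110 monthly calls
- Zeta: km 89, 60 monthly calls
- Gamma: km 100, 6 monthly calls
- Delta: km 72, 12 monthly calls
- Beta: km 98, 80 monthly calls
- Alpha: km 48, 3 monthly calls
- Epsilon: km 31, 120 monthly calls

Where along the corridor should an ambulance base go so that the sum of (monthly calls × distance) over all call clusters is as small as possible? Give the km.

x = 92

For a sum of weighted absolute distances on a line, the optimum is the weighted median (not the mean). Total weight W = 391; half-weight = 195.5.
Sort by position and accumulate weight:
  km 31 (Epsilon, w=120) → cum 120
  km 48 (Alpha, w=3) → cum 123
  km 72 (Delta, w=12) → cum 135
  km 89 (Zeta, w=60) → cum 195
  km 92 (Eta, w=110) → cum 305  ≥ 195.5 → median here
  km 98 (Beta, w=80) → cum 385
  km 100 (Gamma, w=6) → cum 391
Optimal location: km 92.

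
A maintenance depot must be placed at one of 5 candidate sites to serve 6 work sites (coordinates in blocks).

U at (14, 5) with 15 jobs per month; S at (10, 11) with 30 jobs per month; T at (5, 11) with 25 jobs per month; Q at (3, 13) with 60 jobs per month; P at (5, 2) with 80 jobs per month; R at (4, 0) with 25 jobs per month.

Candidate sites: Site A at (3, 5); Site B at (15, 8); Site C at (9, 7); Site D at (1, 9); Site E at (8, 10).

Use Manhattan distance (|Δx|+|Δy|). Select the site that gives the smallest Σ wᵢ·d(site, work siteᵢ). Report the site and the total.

Total weighted distance at each candidate:
  Site A (3, 5): total = 1785
  Site B (15, 8): total = 3400
  Site C (9, 7): total = 2195
  Site D (1, 9): total = 2275
  Site E (8, 10): total = 2065
Minimum is at Site A with total 1785 blocks.

Site A, total 1785 blocks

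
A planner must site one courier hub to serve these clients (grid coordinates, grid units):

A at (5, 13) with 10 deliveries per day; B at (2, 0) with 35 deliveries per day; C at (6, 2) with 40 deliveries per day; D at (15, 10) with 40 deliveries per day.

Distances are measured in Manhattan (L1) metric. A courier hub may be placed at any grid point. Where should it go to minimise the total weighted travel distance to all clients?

(6, 2)

Manhattan distance separates: Σwᵢ(|x−xᵢ|+|y−yᵢ|) = Σwᵢ|x−xᵢ| + Σwᵢ|y−yᵢ|, so x and y are optimised independently as 1-D weighted medians.
Total weight W = 125; half = 62.5.
x-coordinate, sorted with cumulative weight:
  x=2 (B, w=35) cum 35
  x=5 (A, w=10) cum 45
  x=6 (C, w=40) cum 85  ← median
  x=15 (D, w=40) cum 125
⇒ x* = 6
y-coordinate, sorted with cumulative weight:
  y=0 (B, w=35) cum 35
  y=2 (C, w=40) cum 75  ← median
  y=10 (D, w=40) cum 115
  y=13 (A, w=10) cum 125
⇒ y* = 2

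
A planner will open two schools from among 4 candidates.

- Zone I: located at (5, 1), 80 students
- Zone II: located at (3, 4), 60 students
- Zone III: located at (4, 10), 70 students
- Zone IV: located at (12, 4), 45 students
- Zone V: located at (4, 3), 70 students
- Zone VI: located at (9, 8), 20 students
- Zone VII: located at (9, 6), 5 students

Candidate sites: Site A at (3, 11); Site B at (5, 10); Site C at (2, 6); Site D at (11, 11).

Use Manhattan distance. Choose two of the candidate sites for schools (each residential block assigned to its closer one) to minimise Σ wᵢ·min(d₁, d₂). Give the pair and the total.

Evaluate every pair (each demand assigned to the nearer of the two):
  {Site B, Site C}: total = 1935
  {Site A, Site C}: total = 2065
  {Site C, Site D}: total = 2085
  {Site B, Site D}: total = 2325
  {Site A, Site B}: total = 2515
  {Site A, Site D}: total = 2645
Best pair: {Site B, Site C} with total 1935.

{Site B, Site C}, total 1935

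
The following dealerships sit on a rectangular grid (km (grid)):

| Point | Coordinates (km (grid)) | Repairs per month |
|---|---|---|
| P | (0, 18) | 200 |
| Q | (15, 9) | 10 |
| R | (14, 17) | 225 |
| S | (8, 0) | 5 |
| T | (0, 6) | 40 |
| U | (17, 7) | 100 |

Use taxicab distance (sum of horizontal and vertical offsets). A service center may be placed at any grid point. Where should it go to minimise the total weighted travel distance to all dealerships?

(14, 17)

Manhattan distance separates: Σwᵢ(|x−xᵢ|+|y−yᵢ|) = Σwᵢ|x−xᵢ| + Σwᵢ|y−yᵢ|, so x and y are optimised independently as 1-D weighted medians.
Total weight W = 580; half = 290.
x-coordinate, sorted with cumulative weight:
  x=0 (P, w=200) cum 200
  x=0 (T, w=40) cum 240
  x=8 (S, w=5) cum 245
  x=14 (R, w=225) cum 470  ← median
  x=15 (Q, w=10) cum 480
  x=17 (U, w=100) cum 580
⇒ x* = 14
y-coordinate, sorted with cumulative weight:
  y=0 (S, w=5) cum 5
  y=6 (T, w=40) cum 45
  y=7 (U, w=100) cum 145
  y=9 (Q, w=10) cum 155
  y=17 (R, w=225) cum 380  ← median
  y=18 (P, w=200) cum 580
⇒ y* = 17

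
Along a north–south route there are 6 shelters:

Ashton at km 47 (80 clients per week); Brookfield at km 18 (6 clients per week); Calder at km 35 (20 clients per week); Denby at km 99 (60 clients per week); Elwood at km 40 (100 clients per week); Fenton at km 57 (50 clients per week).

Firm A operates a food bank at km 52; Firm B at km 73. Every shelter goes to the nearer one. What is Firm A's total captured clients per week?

The indifferent point is the midpoint (52+73)/2 = 62.5; shelters left of it (closer to Firm A at 52) go to Firm A, those right go to Firm B.
  Brookfield at 18 (w=6) → Firm A
  Calder at 35 (w=20) → Firm A
  Elwood at 40 (w=100) → Firm A
  Ashton at 47 (w=80) → Firm A
  Fenton at 57 (w=50) → Firm A
  Denby at 99 (w=60) → Firm B
Firm A captures 256; Firm B captures 60.

256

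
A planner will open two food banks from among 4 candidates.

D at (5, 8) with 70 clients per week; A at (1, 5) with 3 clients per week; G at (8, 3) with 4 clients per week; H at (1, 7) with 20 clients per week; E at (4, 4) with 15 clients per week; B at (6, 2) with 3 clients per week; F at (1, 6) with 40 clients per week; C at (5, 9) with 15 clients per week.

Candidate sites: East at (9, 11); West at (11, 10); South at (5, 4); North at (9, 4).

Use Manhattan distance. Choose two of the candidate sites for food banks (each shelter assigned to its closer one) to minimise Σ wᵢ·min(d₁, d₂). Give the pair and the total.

Evaluate every pair (each demand assigned to the nearer of the two):
  {South, North}: total = 782
  {East, South}: total = 790
  {West, South}: total = 790
  {East, North}: total = 1325
  {West, North}: total = 1410
  {East, West}: total = 1634
Best pair: {South, North} with total 782.

{South, North}, total 782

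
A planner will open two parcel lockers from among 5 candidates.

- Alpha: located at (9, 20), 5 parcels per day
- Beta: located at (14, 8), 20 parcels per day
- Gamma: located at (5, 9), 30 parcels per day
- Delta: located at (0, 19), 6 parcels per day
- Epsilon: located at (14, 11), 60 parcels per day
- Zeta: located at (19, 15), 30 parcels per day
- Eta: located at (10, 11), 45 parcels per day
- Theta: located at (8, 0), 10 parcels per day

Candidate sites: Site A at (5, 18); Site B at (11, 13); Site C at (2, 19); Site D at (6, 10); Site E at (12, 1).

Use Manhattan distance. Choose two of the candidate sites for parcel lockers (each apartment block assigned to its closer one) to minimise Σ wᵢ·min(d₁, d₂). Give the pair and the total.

{Site B, Site D}, total 1210

Evaluate every pair (each demand assigned to the nearer of the two):
  {Site B, Site D}: total = 1210
  {Site A, Site B}: total = 1391
  {Site B, Site E}: total = 1392
  {Site B, Site C}: total = 1407
  {Site A, Site D}: total = 1721
  {Site C, Site D}: total = 1737
  {Site D, Site E}: total = 1750
  {Site A, Site E}: total = 2336
  {Site C, Site E}: total = 2562
  {Site A, Site C}: total = 2912
Best pair: {Site B, Site D} with total 1210.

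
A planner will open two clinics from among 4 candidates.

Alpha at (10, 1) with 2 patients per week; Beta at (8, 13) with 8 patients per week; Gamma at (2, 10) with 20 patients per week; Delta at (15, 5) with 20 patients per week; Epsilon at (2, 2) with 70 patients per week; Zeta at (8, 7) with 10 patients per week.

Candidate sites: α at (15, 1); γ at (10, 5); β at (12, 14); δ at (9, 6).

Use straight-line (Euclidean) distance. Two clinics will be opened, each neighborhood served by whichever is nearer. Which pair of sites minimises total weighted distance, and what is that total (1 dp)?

Evaluate every pair (each demand assigned to the nearer of the two):
  {α, δ}: total = 886.3
  {γ, δ}: total = 904.3
  {β, δ}: total = 904.6
  {γ, β}: total = 956.0
  {α, γ}: total = 969.0
  {α, β}: total = 1331.7
Best pair: {α, δ} with total 886.3.

{α, δ}, total 886.3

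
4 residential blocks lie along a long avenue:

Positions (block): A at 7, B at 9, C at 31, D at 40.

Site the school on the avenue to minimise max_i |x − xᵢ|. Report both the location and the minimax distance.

location 23.5, max distance 16.5

The 1-center on a line is the midpoint of the two extreme points: leftmost at 7, rightmost at 40.
Optimal location = (7 + 40)/2 = 23.5; maximum distance = (40 − 7)/2 = 16.5.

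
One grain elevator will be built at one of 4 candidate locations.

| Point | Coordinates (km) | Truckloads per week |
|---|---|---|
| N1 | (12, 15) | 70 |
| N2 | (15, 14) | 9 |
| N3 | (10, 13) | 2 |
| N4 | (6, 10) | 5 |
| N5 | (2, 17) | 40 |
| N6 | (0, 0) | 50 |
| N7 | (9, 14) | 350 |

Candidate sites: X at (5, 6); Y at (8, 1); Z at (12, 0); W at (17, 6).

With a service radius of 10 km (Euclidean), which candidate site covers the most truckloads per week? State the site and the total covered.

X, covering 407

Coverage radius r = 10 km; a point is covered iff (Δx)²+(Δy)² ≤ 10² = 100.
  X (5, 6): covers {N3, N4, N6, N7} → 407
  Y (8, 1): covers {N4, N6} → 55
  Z (12, 0): covers {none} → 0
  W (17, 6): covers {N2, N3} → 11
Maximum coverage at X: 407 truckloads per week.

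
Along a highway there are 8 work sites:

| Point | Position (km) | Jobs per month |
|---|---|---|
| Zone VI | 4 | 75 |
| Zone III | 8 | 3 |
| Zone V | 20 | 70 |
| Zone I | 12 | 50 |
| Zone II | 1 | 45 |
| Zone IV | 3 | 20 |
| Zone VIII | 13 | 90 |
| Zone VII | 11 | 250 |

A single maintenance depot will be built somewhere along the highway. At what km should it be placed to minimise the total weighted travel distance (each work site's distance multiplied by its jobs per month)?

For a sum of weighted absolute distances on a line, the optimum is the weighted median (not the mean). Total weight W = 603; half-weight = 301.5.
Sort by position and accumulate weight:
  km 1 (Zone II, w=45) → cum 45
  km 3 (Zone IV, w=20) → cum 65
  km 4 (Zone VI, w=75) → cum 140
  km 8 (Zone III, w=3) → cum 143
  km 11 (Zone VII, w=250) → cum 393  ≥ 301.5 → median here
  km 12 (Zone I, w=50) → cum 443
  km 13 (Zone VIII, w=90) → cum 533
  km 20 (Zone V, w=70) → cum 603
Optimal location: km 11.

x = 11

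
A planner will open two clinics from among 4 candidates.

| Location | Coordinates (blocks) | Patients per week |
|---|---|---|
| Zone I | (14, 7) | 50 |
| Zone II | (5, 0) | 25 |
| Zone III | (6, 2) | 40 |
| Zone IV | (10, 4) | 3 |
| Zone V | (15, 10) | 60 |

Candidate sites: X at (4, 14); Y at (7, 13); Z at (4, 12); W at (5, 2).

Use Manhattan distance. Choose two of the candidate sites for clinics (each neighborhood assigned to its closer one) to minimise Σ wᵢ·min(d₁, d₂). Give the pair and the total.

Evaluate every pair (each demand assigned to the nearer of the two):
  {Y, W}: total = 1421
  {Z, W}: total = 1591
  {X, W}: total = 1711
  {Y, Z}: total = 2151
  {X, Y}: total = 2201
  {X, Z}: total = 2377
Best pair: {Y, W} with total 1421.

{Y, W}, total 1421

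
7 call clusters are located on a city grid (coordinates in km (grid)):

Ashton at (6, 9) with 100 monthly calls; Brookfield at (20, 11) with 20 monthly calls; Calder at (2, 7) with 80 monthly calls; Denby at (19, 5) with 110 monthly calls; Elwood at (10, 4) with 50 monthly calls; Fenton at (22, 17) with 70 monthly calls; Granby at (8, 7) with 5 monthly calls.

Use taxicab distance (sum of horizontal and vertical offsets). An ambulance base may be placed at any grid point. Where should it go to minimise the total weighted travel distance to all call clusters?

(10, 7)

Manhattan distance separates: Σwᵢ(|x−xᵢ|+|y−yᵢ|) = Σwᵢ|x−xᵢ| + Σwᵢ|y−yᵢ|, so x and y are optimised independently as 1-D weighted medians.
Total weight W = 435; half = 217.5.
x-coordinate, sorted with cumulative weight:
  x=2 (Calder, w=80) cum 80
  x=6 (Ashton, w=100) cum 180
  x=8 (Granby, w=5) cum 185
  x=10 (Elwood, w=50) cum 235  ← median
  x=19 (Denby, w=110) cum 345
  x=20 (Brookfield, w=20) cum 365
  x=22 (Fenton, w=70) cum 435
⇒ x* = 10
y-coordinate, sorted with cumulative weight:
  y=4 (Elwood, w=50) cum 50
  y=5 (Denby, w=110) cum 160
  y=7 (Calder, w=80) cum 240  ← median
  y=7 (Granby, w=5) cum 245
  y=9 (Ashton, w=100) cum 345
  y=11 (Brookfield, w=20) cum 365
  y=17 (Fenton, w=70) cum 435
⇒ y* = 7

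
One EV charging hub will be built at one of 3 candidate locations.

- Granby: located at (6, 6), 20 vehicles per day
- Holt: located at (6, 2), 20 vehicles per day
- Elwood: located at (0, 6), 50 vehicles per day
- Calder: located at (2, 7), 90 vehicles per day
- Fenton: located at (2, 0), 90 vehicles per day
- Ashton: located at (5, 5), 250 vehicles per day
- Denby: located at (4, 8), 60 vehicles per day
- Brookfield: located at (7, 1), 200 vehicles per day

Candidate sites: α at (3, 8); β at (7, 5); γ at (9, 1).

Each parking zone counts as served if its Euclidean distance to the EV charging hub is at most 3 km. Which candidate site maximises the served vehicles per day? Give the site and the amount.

β, covering 270

Coverage radius r = 3 km; a point is covered iff (Δx)²+(Δy)² ≤ 3² = 9.
  α (3, 8): covers {Calder, Denby} → 150
  β (7, 5): covers {Granby, Ashton} → 270
  γ (9, 1): covers {Brookfield} → 200
Maximum coverage at β: 270 vehicles per day.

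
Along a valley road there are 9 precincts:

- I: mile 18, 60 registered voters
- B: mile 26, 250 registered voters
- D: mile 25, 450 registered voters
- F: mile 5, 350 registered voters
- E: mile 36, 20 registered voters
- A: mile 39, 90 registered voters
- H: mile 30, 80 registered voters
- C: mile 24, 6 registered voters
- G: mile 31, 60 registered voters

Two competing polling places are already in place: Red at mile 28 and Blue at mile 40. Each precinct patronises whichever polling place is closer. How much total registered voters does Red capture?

1256

The indifferent point is the midpoint (28+40)/2 = 34; precincts left of it (closer to Red at 28) go to Red, those right go to Blue.
  F at 5 (w=350) → Red
  I at 18 (w=60) → Red
  C at 24 (w=6) → Red
  D at 25 (w=450) → Red
  B at 26 (w=250) → Red
  H at 30 (w=80) → Red
  G at 31 (w=60) → Red
  E at 36 (w=20) → Blue
  A at 39 (w=90) → Blue
Red captures 1256; Blue captures 110.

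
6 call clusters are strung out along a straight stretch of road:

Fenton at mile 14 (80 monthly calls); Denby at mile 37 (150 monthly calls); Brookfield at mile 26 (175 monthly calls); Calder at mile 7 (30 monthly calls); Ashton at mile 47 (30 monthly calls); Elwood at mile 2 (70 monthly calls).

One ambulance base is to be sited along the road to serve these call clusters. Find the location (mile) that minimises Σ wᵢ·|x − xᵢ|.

x = 26

For a sum of weighted absolute distances on a line, the optimum is the weighted median (not the mean). Total weight W = 535; half-weight = 267.5.
Sort by position and accumulate weight:
  mile 2 (Elwood, w=70) → cum 70
  mile 7 (Calder, w=30) → cum 100
  mile 14 (Fenton, w=80) → cum 180
  mile 26 (Brookfield, w=175) → cum 355  ≥ 267.5 → median here
  mile 37 (Denby, w=150) → cum 505
  mile 47 (Ashton, w=30) → cum 535
Optimal location: mile 26.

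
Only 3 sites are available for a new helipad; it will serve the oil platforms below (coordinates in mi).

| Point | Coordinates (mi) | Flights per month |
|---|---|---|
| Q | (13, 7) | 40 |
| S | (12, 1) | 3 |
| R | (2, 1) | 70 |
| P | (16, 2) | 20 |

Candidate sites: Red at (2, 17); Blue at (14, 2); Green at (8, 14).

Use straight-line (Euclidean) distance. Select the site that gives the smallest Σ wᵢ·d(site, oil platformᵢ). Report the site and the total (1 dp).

Total weighted distance at each candidate:
  Red (2, 17): total = 2181.6
  Blue (14, 2): total = 1093.6
  Green (8, 14): total = 1675.6
Minimum is at Blue with total 1093.6 mi.

Blue, total 1093.6 mi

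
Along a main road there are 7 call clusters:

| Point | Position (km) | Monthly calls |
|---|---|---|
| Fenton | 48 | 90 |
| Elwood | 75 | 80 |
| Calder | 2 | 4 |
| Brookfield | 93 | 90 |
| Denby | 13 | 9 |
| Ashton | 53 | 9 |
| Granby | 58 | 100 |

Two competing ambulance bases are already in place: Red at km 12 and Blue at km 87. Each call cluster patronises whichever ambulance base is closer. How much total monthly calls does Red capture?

The indifferent point is the midpoint (12+87)/2 = 49.5; call clusters left of it (closer to Red at 12) go to Red, those right go to Blue.
  Calder at 2 (w=4) → Red
  Denby at 13 (w=9) → Red
  Fenton at 48 (w=90) → Red
  Ashton at 53 (w=9) → Blue
  Granby at 58 (w=100) → Blue
  Elwood at 75 (w=80) → Blue
  Brookfield at 93 (w=90) → Blue
Red captures 103; Blue captures 279.

103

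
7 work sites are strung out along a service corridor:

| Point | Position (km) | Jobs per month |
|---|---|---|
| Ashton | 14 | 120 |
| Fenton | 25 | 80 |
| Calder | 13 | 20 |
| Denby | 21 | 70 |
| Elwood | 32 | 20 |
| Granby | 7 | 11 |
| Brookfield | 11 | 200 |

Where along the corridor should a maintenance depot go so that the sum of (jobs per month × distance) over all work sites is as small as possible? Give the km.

x = 14

For a sum of weighted absolute distances on a line, the optimum is the weighted median (not the mean). Total weight W = 521; half-weight = 260.5.
Sort by position and accumulate weight:
  km 7 (Granby, w=11) → cum 11
  km 11 (Brookfield, w=200) → cum 211
  km 13 (Calder, w=20) → cum 231
  km 14 (Ashton, w=120) → cum 351  ≥ 260.5 → median here
  km 21 (Denby, w=70) → cum 421
  km 25 (Fenton, w=80) → cum 501
  km 32 (Elwood, w=20) → cum 521
Optimal location: km 14.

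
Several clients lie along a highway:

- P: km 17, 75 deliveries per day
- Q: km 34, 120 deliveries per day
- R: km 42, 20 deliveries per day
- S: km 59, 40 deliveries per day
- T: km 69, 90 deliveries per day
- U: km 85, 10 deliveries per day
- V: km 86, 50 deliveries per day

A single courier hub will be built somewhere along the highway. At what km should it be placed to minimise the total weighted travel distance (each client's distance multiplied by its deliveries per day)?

For a sum of weighted absolute distances on a line, the optimum is the weighted median (not the mean). Total weight W = 405; half-weight = 202.5.
Sort by position and accumulate weight:
  km 17 (P, w=75) → cum 75
  km 34 (Q, w=120) → cum 195
  km 42 (R, w=20) → cum 215  ≥ 202.5 → median here
  km 59 (S, w=40) → cum 255
  km 69 (T, w=90) → cum 345
  km 85 (U, w=10) → cum 355
  km 86 (V, w=50) → cum 405
Optimal location: km 42.

x = 42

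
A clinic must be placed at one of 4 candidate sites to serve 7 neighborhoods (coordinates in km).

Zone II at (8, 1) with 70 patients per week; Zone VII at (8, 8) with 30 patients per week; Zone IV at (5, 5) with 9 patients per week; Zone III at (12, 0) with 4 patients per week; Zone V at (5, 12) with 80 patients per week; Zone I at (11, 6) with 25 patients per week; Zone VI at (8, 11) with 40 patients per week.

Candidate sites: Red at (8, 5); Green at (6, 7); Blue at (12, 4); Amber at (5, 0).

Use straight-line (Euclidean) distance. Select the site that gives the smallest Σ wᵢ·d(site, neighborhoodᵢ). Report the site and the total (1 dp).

Green, total 1281.1 km

Total weighted distance at each candidate:
  Red (8, 5): total = 1350.9
  Green (6, 7): total = 1281.1
  Blue (12, 4): total = 1828.1
  Amber (5, 0): total = 2178.9
Minimum is at Green with total 1281.1 km.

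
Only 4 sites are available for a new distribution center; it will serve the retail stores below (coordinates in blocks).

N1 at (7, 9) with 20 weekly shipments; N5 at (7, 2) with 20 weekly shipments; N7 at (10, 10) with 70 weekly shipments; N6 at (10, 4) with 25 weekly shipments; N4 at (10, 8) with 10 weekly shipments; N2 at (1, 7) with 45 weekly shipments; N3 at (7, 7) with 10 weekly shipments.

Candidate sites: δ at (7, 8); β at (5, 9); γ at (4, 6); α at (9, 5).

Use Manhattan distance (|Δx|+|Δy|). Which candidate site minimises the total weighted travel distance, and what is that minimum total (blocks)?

δ, total 1020 blocks

Total weighted distance at each candidate:
  δ (7, 8): total = 1020
  β (5, 9): total = 1260
  γ (4, 6): total = 1460
  α (9, 5): total = 1220
Minimum is at δ with total 1020 blocks.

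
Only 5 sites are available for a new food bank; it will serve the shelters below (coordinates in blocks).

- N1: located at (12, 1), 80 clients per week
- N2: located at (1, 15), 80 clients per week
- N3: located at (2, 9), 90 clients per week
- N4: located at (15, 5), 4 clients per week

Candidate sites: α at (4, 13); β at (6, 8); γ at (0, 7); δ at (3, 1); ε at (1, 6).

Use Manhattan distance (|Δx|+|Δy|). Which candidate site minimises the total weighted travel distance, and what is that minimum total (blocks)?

ε, total 2420 blocks

Total weighted distance at each candidate:
  α (4, 13): total = 2616
  β (6, 8): total = 2498
  γ (0, 7): total = 2588
  δ (3, 1): total = 2874
  ε (1, 6): total = 2420
Minimum is at ε with total 2420 blocks.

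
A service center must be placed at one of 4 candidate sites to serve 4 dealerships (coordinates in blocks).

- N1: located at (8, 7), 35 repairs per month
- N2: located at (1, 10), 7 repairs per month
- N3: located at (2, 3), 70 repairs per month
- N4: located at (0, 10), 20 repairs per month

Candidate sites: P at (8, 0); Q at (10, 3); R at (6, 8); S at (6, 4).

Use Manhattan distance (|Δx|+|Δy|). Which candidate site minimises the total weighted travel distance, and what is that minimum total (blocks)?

S, total 842 blocks

Total weighted distance at each candidate:
  P (8, 0): total = 1354
  Q (10, 3): total = 1222
  R (6, 8): total = 944
  S (6, 4): total = 842
Minimum is at S with total 842 blocks.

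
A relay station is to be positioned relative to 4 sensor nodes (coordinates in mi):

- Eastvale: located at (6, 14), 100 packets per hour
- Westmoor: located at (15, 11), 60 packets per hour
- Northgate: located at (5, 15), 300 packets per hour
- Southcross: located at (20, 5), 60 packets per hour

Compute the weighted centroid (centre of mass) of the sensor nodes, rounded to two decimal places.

(8.08, 13.19)

The minimiser of Σwᵢ‖p−pᵢ‖² is the weighted centroid p* = (Σwᵢpᵢ)/(Σwᵢ).
Σwᵢ = 520.
Σwᵢxᵢ = 100·6 + 60·15 + 300·5 + 60·20 = 4200.
Σwᵢyᵢ = 100·14 + 60·11 + 300·15 + 60·5 = 6860.
x* = 4200/520 = 8.08, y* = 6860/520 = 13.19.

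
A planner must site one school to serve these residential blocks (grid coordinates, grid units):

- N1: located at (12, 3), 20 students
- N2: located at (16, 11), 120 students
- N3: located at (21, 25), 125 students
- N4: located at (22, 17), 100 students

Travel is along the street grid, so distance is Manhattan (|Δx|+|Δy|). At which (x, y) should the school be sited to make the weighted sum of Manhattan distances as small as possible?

(21, 17)

Manhattan distance separates: Σwᵢ(|x−xᵢ|+|y−yᵢ|) = Σwᵢ|x−xᵢ| + Σwᵢ|y−yᵢ|, so x and y are optimised independently as 1-D weighted medians.
Total weight W = 365; half = 182.5.
x-coordinate, sorted with cumulative weight:
  x=12 (N1, w=20) cum 20
  x=16 (N2, w=120) cum 140
  x=21 (N3, w=125) cum 265  ← median
  x=22 (N4, w=100) cum 365
⇒ x* = 21
y-coordinate, sorted with cumulative weight:
  y=3 (N1, w=20) cum 20
  y=11 (N2, w=120) cum 140
  y=17 (N4, w=100) cum 240  ← median
  y=25 (N3, w=125) cum 365
⇒ y* = 17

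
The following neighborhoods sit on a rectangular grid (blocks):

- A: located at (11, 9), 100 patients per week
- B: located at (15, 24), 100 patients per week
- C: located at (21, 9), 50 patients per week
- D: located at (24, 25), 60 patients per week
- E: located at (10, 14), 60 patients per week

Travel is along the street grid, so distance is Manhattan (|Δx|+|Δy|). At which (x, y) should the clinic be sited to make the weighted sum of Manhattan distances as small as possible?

(15, 14)

Manhattan distance separates: Σwᵢ(|x−xᵢ|+|y−yᵢ|) = Σwᵢ|x−xᵢ| + Σwᵢ|y−yᵢ|, so x and y are optimised independently as 1-D weighted medians.
Total weight W = 370; half = 185.
x-coordinate, sorted with cumulative weight:
  x=10 (E, w=60) cum 60
  x=11 (A, w=100) cum 160
  x=15 (B, w=100) cum 260  ← median
  x=21 (C, w=50) cum 310
  x=24 (D, w=60) cum 370
⇒ x* = 15
y-coordinate, sorted with cumulative weight:
  y=9 (A, w=100) cum 100
  y=9 (C, w=50) cum 150
  y=14 (E, w=60) cum 210  ← median
  y=24 (B, w=100) cum 310
  y=25 (D, w=60) cum 370
⇒ y* = 14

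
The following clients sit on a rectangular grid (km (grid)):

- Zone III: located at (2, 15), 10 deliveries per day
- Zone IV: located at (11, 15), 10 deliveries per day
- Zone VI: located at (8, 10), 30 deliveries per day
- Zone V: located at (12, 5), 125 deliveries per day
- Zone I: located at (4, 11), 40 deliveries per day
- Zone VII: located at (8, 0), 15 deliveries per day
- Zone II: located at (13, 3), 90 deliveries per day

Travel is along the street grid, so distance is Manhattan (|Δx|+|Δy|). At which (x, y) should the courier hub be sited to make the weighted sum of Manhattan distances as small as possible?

Manhattan distance separates: Σwᵢ(|x−xᵢ|+|y−yᵢ|) = Σwᵢ|x−xᵢ| + Σwᵢ|y−yᵢ|, so x and y are optimised independently as 1-D weighted medians.
Total weight W = 320; half = 160.
x-coordinate, sorted with cumulative weight:
  x=2 (Zone III, w=10) cum 10
  x=4 (Zone I, w=40) cum 50
  x=8 (Zone VI, w=30) cum 80
  x=8 (Zone VII, w=15) cum 95
  x=11 (Zone IV, w=10) cum 105
  x=12 (Zone V, w=125) cum 230  ← median
  x=13 (Zone II, w=90) cum 320
⇒ x* = 12
y-coordinate, sorted with cumulative weight:
  y=0 (Zone VII, w=15) cum 15
  y=3 (Zone II, w=90) cum 105
  y=5 (Zone V, w=125) cum 230  ← median
  y=10 (Zone VI, w=30) cum 260
  y=11 (Zone I, w=40) cum 300
  y=15 (Zone III, w=10) cum 310
  y=15 (Zone IV, w=10) cum 320
⇒ y* = 5

(12, 5)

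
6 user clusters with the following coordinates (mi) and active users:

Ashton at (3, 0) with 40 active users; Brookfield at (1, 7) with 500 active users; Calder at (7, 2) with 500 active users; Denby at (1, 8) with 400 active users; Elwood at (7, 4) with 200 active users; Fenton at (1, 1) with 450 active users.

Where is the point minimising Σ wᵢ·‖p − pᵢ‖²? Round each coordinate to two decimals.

The minimiser of Σwᵢ‖p−pᵢ‖² is the weighted centroid p* = (Σwᵢpᵢ)/(Σwᵢ).
Σwᵢ = 2090.
Σwᵢxᵢ = 40·3 + 500·1 + 500·7 + 400·1 + 200·7 + 450·1 = 6370.
Σwᵢyᵢ = 40·0 + 500·7 + 500·2 + 400·8 + 200·4 + 450·1 = 8950.
x* = 6370/2090 = 3.05, y* = 8950/2090 = 4.28.

(3.05, 4.28)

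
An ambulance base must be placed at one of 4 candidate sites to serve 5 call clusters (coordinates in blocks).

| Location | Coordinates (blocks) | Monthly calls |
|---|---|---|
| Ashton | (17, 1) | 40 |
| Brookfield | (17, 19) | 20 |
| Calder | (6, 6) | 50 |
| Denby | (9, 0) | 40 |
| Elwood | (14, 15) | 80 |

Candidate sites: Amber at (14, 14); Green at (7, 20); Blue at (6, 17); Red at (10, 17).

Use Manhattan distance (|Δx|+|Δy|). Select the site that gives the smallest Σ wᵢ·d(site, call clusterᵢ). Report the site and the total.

Total weighted distance at each candidate:
  Amber (14, 14): total = 2440
  Green (7, 20): total = 3970
  Blue (6, 17): total = 3490
  Red (10, 17): total = 3050
Minimum is at Amber with total 2440 blocks.

Amber, total 2440 blocks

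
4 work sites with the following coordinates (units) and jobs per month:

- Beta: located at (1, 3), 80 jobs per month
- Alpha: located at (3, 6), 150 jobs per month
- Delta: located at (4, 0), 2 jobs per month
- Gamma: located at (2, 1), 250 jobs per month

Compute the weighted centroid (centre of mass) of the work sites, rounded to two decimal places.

The minimiser of Σwᵢ‖p−pᵢ‖² is the weighted centroid p* = (Σwᵢpᵢ)/(Σwᵢ).
Σwᵢ = 482.
Σwᵢxᵢ = 80·1 + 150·3 + 2·4 + 250·2 = 1038.
Σwᵢyᵢ = 80·3 + 150·6 + 2·0 + 250·1 = 1390.
x* = 1038/482 = 2.15, y* = 1390/482 = 2.88.

(2.15, 2.88)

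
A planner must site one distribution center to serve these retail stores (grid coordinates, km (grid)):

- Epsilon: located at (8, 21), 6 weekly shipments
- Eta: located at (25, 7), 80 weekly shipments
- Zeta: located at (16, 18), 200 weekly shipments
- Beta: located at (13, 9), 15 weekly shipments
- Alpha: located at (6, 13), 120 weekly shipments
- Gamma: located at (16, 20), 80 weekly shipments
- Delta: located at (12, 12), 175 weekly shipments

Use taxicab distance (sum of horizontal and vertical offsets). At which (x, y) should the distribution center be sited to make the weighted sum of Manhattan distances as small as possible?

(16, 13)

Manhattan distance separates: Σwᵢ(|x−xᵢ|+|y−yᵢ|) = Σwᵢ|x−xᵢ| + Σwᵢ|y−yᵢ|, so x and y are optimised independently as 1-D weighted medians.
Total weight W = 676; half = 338.
x-coordinate, sorted with cumulative weight:
  x=6 (Alpha, w=120) cum 120
  x=8 (Epsilon, w=6) cum 126
  x=12 (Delta, w=175) cum 301
  x=13 (Beta, w=15) cum 316
  x=16 (Zeta, w=200) cum 516  ← median
  x=16 (Gamma, w=80) cum 596
  x=25 (Eta, w=80) cum 676
⇒ x* = 16
y-coordinate, sorted with cumulative weight:
  y=7 (Eta, w=80) cum 80
  y=9 (Beta, w=15) cum 95
  y=12 (Delta, w=175) cum 270
  y=13 (Alpha, w=120) cum 390  ← median
  y=18 (Zeta, w=200) cum 590
  y=20 (Gamma, w=80) cum 670
  y=21 (Epsilon, w=6) cum 676
⇒ y* = 13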